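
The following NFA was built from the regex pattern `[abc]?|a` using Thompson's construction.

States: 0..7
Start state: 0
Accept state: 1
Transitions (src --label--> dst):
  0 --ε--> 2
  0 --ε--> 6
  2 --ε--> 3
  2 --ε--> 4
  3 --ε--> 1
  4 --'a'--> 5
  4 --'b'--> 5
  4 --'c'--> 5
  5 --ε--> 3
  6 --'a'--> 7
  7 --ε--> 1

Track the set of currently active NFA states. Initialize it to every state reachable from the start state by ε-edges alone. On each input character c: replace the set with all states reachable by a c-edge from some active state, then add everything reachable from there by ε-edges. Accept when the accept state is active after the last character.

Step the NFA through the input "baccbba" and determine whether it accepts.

Answer: REJECT

Steps:
initial (ε-close {0}): {0,1,2,3,4,6}
'b' @ 1: {1,3,5}  [accepting]
'a' @ 2: {}  — state set empty
rest 'ccbba' ignored (set empty)
end set {} — state 1 not in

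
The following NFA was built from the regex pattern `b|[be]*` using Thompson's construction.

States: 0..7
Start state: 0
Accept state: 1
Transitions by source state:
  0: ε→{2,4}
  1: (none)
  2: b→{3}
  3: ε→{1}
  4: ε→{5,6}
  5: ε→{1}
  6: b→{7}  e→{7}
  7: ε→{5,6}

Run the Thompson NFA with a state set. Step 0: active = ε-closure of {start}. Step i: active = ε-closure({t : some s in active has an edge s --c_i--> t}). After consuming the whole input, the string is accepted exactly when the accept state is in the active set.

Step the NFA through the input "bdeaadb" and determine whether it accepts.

S₀ = ε-closure({0}) = {0,1,2,4,5,6}
'b' @ 1: {1,3,5,6,7}  (accept∈set)
'd' @ 2: {}  — no active states
rest 'eaadb' ignored (set empty)
after full input: {}  (accept=1 not in)

Answer: REJECT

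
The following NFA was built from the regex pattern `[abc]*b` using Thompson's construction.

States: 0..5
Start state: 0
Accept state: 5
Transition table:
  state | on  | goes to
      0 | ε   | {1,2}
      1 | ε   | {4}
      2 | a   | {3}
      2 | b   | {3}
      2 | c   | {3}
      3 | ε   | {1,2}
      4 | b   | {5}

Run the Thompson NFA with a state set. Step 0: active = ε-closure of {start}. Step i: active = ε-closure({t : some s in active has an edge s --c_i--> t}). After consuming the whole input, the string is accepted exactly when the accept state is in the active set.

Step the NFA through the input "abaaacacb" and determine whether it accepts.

initial (ε-close {0}): {0,1,2,4}
'a' @ 1: {1,2,3,4}
'b' @ 2: {1,2,3,4,5}  (accept∈set)
'a' @ 3: {1,2,3,4}
'a' @ 4: {1,2,3,4}
'a' @ 5: {1,2,3,4}
'c' @ 6: {1,2,3,4}
'a' @ 7: {1,2,3,4}
'c' @ 8: {1,2,3,4}
'b' @ 9: {1,2,3,4,5}  (accept∈set)
after full input: {1,2,3,4,5}  (accept=5 in)

Answer: ACCEPT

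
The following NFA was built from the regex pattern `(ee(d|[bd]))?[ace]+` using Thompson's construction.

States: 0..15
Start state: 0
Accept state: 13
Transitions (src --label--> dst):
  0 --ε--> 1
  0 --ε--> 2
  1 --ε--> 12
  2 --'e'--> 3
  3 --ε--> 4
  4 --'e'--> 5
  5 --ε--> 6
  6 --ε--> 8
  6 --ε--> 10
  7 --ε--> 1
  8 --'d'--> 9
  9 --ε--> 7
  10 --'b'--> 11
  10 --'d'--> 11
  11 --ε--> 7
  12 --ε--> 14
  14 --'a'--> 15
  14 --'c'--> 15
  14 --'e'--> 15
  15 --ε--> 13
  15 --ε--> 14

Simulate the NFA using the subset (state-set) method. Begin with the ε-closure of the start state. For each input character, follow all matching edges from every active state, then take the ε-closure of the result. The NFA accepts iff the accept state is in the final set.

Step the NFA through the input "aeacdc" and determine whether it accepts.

Answer: REJECT

Trace:
initial (ε-close {0}): {0,1,2,12,14}
'a' @ 1: {13,14,15}  [accepting]
'e' @ 2: {13,14,15}  [accepting]
'a' @ 3: {13,14,15}  [accepting]
'c' @ 4: {13,14,15}  [accepting]
'd' @ 5: {}  — state set empty
rest 'c' ignored (set empty)
end set {} — state 13 not in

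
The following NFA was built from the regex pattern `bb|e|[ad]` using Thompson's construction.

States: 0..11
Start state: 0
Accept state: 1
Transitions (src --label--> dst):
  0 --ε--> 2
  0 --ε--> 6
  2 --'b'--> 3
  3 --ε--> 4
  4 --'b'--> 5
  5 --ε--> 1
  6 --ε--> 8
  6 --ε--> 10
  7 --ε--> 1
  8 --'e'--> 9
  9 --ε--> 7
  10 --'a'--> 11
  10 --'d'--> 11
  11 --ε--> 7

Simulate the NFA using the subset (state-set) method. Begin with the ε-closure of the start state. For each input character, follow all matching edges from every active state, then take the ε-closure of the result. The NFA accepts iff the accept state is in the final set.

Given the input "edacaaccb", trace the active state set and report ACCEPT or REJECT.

Answer: REJECT

Derivation:
start: ε-closure({0}) = {0,2,6,8,10}
'e' @ 1: {1,7,9}  (accept∈set)
'd' @ 2: {}  — no active states
rest 'acaaccb' ignored (set empty)
final: {}; accept 1 not in set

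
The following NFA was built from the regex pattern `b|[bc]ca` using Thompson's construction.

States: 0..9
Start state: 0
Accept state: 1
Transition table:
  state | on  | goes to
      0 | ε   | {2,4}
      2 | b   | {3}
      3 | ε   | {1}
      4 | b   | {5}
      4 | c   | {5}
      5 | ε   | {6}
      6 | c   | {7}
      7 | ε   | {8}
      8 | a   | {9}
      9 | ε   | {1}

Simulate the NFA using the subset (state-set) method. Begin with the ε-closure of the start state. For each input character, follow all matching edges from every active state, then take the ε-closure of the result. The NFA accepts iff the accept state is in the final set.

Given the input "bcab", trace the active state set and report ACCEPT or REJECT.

S₀ = ε-closure({0}) = {0,2,4}
'b' @ 1: {1,3,5,6}  ✓accept
'c' @ 2: {7,8}
'a' @ 3: {1,9}  ✓accept
'b' @ 4: {}  — state set empty
end set {} — state 1 not in

Answer: REJECT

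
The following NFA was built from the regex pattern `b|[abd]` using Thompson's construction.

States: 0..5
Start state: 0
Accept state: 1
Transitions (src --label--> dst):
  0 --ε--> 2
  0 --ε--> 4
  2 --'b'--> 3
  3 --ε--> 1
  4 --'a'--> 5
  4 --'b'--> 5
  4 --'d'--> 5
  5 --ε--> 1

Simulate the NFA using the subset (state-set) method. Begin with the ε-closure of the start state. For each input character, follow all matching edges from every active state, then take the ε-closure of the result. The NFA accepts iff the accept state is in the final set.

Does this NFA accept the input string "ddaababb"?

Answer: REJECT

Steps:
S₀ = ε-closure({0}) = {0,2,4}
'd' @ 1: {1,5}  (accept∈set)
'd' @ 2: {}  — dead — no transitions
rest 'aababb' ignored (set empty)
end set {} — state 1 not in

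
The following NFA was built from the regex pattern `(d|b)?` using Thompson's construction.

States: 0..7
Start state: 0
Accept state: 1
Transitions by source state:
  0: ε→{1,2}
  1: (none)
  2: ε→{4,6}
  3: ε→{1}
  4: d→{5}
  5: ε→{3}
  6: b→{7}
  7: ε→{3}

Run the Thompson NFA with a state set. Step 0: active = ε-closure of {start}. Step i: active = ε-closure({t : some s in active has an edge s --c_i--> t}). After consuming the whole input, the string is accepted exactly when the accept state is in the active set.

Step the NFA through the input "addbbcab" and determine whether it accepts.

Answer: REJECT

Derivation:
S₀ = ε-closure({0}) = {0,1,2,4,6}
'a' @ 1: {}  — state set empty
rest 'ddbbcab' ignored (set empty)
final: {}; accept 1 not in set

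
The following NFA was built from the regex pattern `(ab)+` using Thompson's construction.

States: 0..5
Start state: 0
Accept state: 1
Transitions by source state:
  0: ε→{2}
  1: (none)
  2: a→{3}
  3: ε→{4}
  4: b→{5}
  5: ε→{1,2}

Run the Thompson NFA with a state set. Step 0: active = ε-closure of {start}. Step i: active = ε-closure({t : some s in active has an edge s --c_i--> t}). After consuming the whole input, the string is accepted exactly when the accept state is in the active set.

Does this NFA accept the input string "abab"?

start: ε-closure({0}) = {0,2}
'a' @ 1: {3,4}
'b' @ 2: {1,2,5}  (accept∈set)
'a' @ 3: {3,4}
'b' @ 4: {1,2,5}  (accept∈set)
end set {1,2,5} — state 1 in

Answer: ACCEPT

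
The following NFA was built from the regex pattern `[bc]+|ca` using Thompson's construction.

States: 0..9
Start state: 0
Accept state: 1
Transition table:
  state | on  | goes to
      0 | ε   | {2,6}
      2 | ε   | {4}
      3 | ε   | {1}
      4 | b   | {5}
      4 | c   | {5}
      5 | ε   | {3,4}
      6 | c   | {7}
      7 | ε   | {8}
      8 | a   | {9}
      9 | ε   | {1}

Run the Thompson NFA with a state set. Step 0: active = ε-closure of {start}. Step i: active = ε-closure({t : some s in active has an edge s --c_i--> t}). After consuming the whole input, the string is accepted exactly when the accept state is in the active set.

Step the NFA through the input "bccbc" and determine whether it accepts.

initial (ε-close {0}): {0,2,4,6}
'b' @ 1: {1,3,4,5}  ✓accept
'c' @ 2: {1,3,4,5}  ✓accept
'c' @ 3: {1,3,4,5}  ✓accept
'b' @ 4: {1,3,4,5}  ✓accept
'c' @ 5: {1,3,4,5}  ✓accept
after full input: {1,3,4,5}  (accept=1 in)

Answer: ACCEPT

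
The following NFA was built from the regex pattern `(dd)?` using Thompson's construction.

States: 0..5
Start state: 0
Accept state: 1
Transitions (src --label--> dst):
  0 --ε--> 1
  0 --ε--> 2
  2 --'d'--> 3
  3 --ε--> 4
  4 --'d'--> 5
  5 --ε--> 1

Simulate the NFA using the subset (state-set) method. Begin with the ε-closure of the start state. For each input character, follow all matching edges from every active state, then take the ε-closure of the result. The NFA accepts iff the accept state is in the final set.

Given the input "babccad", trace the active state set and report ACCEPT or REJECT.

Answer: REJECT

Derivation:
initial (ε-close {0}): {0,1,2}
'b' @ 1: {}  — state set empty
rest 'abccad' ignored (set empty)
final: {}; accept 1 not in set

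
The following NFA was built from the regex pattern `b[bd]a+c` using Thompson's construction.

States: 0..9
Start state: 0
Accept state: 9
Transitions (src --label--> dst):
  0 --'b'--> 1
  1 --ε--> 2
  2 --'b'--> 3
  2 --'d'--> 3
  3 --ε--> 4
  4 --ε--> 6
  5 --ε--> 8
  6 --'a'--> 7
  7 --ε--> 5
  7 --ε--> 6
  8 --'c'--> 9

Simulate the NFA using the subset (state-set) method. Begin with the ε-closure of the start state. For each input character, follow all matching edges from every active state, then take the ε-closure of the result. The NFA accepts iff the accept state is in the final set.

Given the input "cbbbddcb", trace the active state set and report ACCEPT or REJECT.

Answer: REJECT

Trace:
start: ε-closure({0}) = {0}
'c' @ 1: {}  — dead — no transitions
rest 'bbbddcb' ignored (set empty)
after full input: {}  (accept=9 not in)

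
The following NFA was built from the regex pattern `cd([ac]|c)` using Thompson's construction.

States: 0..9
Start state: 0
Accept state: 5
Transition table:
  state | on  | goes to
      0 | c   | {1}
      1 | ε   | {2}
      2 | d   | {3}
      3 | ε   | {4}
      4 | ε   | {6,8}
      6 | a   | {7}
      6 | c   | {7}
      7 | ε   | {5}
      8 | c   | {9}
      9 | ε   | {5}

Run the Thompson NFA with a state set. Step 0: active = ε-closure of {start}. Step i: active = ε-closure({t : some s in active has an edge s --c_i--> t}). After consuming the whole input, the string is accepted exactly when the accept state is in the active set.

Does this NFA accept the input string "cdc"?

start: ε-closure({0}) = {0}
'c' @ 1: {1,2}
'd' @ 2: {3,4,6,8}
'c' @ 3: {5,7,9}  [accepting]
final: {5,7,9}; accept 5 in set

Answer: ACCEPT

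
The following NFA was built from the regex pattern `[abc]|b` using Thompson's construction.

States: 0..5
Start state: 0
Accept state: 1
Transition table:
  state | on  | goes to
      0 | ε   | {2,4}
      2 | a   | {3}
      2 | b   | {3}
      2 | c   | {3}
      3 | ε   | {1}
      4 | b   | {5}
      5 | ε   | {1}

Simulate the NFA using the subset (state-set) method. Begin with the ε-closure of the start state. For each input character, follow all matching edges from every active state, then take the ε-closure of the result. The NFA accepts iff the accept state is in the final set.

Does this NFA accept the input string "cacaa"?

S₀ = ε-closure({0}) = {0,2,4}
'c' @ 1: {1,3}  [accepting]
'a' @ 2: {}  — state set empty
rest 'caa' ignored (set empty)
final: {}; accept 1 not in set

Answer: REJECT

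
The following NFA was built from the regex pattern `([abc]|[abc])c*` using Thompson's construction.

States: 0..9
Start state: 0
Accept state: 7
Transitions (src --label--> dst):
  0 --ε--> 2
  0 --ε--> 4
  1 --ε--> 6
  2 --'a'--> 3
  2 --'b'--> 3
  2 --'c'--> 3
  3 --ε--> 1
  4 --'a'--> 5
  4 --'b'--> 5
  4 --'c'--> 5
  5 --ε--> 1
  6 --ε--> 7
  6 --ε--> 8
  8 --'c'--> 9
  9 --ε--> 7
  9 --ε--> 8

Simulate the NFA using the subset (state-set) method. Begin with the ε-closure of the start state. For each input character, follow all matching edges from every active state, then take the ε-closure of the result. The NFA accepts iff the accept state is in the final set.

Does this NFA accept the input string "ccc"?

S₀ = ε-closure({0}) = {0,2,4}
'c' @ 1: {1,3,5,6,7,8}  [accepting]
'c' @ 2: {7,8,9}  [accepting]
'c' @ 3: {7,8,9}  [accepting]
final: {7,8,9}; accept 7 in set

Answer: ACCEPT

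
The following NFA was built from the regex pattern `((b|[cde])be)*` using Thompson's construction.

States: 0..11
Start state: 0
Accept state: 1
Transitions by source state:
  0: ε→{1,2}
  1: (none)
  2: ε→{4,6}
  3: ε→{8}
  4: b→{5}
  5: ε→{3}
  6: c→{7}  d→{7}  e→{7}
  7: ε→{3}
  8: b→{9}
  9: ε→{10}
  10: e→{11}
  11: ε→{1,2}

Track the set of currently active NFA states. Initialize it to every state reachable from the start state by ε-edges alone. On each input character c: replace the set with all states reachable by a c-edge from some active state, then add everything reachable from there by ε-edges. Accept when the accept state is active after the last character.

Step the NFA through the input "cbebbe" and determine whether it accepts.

Answer: ACCEPT

Steps:
initial (ε-close {0}): {0,1,2,4,6}
'c' @ 1: {3,7,8}
'b' @ 2: {9,10}
'e' @ 3: {1,2,4,6,11}  ✓accept
'b' @ 4: {3,5,8}
'b' @ 5: {9,10}
'e' @ 6: {1,2,4,6,11}  ✓accept
final: {1,2,4,6,11}; accept 1 in set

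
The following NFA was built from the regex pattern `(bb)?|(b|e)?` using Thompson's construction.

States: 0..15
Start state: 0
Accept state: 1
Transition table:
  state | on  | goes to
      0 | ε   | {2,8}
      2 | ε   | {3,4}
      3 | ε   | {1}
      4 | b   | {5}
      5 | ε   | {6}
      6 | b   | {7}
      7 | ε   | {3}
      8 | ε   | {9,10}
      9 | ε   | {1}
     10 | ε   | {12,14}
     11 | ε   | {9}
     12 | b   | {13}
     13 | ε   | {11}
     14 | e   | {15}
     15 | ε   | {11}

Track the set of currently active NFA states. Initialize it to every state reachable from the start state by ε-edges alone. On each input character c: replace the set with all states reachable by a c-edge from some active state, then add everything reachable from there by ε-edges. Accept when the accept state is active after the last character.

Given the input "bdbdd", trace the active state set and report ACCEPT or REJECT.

start: ε-closure({0}) = {0,1,2,3,4,8,9,10,12,14}
'b' @ 1: {1,5,6,9,11,13}  ✓accept
'd' @ 2: {}  — no active states
rest 'bdd' ignored (set empty)
final: {}; accept 1 not in set

Answer: REJECT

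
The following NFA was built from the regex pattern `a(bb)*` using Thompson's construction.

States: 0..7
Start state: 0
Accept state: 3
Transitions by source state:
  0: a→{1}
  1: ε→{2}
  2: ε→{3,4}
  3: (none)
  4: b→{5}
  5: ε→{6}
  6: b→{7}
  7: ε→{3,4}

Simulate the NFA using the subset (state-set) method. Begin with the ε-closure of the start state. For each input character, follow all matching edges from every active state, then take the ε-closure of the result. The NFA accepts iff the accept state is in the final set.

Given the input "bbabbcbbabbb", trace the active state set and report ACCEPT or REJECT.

S₀ = ε-closure({0}) = {0}
'b' @ 1: {}  — state set empty
rest 'babbcbbabbb' ignored (set empty)
after full input: {}  (accept=3 not in)

Answer: REJECT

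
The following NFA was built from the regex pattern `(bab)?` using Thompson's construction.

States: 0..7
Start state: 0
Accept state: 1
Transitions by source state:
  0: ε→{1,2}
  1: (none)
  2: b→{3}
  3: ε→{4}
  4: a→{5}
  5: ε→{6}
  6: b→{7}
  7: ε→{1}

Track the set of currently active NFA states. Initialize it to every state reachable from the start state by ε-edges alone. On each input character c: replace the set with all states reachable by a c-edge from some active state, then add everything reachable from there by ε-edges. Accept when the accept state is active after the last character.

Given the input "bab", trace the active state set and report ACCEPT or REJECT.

S₀ = ε-closure({0}) = {0,1,2}
'b' @ 1: {3,4}
'a' @ 2: {5,6}
'b' @ 3: {1,7}  ✓accept
end set {1,7} — state 1 in

Answer: ACCEPT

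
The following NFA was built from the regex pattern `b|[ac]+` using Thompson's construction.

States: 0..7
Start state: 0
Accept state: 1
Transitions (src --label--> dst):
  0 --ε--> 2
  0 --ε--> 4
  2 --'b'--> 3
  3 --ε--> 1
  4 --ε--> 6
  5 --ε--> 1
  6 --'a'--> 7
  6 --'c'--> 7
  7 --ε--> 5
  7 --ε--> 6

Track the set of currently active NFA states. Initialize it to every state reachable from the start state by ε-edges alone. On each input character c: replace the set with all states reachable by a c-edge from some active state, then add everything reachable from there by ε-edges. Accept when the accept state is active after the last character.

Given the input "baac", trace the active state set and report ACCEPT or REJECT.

Answer: REJECT

Derivation:
initial (ε-close {0}): {0,2,4,6}
'b' @ 1: {1,3}  ✓accept
'a' @ 2: {}  — dead — no transitions
rest 'ac' ignored (set empty)
final: {}; accept 1 not in set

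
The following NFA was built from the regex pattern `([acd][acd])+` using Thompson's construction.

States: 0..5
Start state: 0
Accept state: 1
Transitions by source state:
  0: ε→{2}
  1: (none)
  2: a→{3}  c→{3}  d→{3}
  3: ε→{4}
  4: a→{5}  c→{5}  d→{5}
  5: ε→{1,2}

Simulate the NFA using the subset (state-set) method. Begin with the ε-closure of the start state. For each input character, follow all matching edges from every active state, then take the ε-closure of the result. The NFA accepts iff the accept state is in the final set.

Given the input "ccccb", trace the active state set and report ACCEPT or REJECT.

Answer: REJECT

Trace:
S₀ = ε-closure({0}) = {0,2}
'c' @ 1: {3,4}
'c' @ 2: {1,2,5}  [accepting]
'c' @ 3: {3,4}
'c' @ 4: {1,2,5}  [accepting]
'b' @ 5: {}  — state set empty
final: {}; accept 1 not in set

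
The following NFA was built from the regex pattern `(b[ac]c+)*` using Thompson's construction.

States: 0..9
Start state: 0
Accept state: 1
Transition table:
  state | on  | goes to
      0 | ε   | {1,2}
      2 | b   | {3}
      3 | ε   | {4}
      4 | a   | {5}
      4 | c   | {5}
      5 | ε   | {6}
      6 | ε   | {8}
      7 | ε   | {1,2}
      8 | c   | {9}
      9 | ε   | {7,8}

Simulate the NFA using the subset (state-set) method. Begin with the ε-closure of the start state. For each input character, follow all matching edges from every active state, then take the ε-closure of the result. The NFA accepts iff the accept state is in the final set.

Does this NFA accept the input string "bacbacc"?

Answer: ACCEPT

Trace:
initial (ε-close {0}): {0,1,2}
'b' @ 1: {3,4}
'a' @ 2: {5,6,8}
'c' @ 3: {1,2,7,8,9}  (accept∈set)
'b' @ 4: {3,4}
'a' @ 5: {5,6,8}
'c' @ 6: {1,2,7,8,9}  (accept∈set)
'c' @ 7: {1,2,7,8,9}  (accept∈set)
end set {1,2,7,8,9} — state 1 in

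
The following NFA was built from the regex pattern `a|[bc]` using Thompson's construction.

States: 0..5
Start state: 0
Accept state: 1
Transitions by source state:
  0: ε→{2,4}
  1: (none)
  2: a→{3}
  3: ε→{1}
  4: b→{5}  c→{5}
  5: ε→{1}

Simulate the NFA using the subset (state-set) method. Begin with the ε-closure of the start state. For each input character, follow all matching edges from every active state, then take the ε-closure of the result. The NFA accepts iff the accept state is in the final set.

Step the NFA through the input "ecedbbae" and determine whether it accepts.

Answer: REJECT

Steps:
initial (ε-close {0}): {0,2,4}
'e' @ 1: {}  — dead — no transitions
rest 'cedbbae' ignored (set empty)
end set {} — state 1 not in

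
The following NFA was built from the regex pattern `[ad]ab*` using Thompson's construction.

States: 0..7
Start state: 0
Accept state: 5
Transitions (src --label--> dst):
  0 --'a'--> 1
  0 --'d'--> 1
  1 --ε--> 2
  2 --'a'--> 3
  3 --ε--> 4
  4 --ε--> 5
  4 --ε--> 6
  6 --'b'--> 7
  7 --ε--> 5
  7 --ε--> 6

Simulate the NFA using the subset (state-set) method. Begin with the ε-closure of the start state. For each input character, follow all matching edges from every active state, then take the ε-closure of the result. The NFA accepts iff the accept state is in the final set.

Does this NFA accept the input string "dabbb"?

Answer: ACCEPT

Steps:
S₀ = ε-closure({0}) = {0}
'd' @ 1: {1,2}
'a' @ 2: {3,4,5,6}  ✓accept
'b' @ 3: {5,6,7}  ✓accept
'b' @ 4: {5,6,7}  ✓accept
'b' @ 5: {5,6,7}  ✓accept
final: {5,6,7}; accept 5 in set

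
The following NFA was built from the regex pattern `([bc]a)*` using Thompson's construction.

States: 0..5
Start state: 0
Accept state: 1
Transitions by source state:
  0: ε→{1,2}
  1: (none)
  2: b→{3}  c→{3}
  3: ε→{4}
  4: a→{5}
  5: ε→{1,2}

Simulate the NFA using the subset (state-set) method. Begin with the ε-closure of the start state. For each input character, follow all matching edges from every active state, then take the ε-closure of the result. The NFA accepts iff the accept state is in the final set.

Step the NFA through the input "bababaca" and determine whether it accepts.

S₀ = ε-closure({0}) = {0,1,2}
'b' @ 1: {3,4}
'a' @ 2: {1,2,5}  [accepting]
'b' @ 3: {3,4}
'a' @ 4: {1,2,5}  [accepting]
'b' @ 5: {3,4}
'a' @ 6: {1,2,5}  [accepting]
'c' @ 7: {3,4}
'a' @ 8: {1,2,5}  [accepting]
after full input: {1,2,5}  (accept=1 in)

Answer: ACCEPT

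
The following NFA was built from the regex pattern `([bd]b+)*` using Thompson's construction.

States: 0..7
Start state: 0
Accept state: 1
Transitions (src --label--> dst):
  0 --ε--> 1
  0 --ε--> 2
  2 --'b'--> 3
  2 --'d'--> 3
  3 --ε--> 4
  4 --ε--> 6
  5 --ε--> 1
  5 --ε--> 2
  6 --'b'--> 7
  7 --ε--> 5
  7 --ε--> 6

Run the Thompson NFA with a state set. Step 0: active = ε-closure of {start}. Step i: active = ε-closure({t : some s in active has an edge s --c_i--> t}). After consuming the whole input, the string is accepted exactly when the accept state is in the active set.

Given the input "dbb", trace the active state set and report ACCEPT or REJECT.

initial (ε-close {0}): {0,1,2}
'd' @ 1: {3,4,6}
'b' @ 2: {1,2,5,6,7}  (accept∈set)
'b' @ 3: {1,2,3,4,5,6,7}  (accept∈set)
after full input: {1,2,3,4,5,6,7}  (accept=1 in)

Answer: ACCEPT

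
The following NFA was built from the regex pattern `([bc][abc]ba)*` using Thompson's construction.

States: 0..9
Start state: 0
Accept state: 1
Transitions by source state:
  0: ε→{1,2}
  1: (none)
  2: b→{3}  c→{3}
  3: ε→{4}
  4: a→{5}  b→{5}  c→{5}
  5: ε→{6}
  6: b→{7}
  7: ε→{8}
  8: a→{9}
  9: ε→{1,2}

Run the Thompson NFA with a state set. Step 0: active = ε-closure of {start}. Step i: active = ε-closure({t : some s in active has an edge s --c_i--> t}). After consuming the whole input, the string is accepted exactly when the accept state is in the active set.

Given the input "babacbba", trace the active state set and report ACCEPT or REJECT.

S₀ = ε-closure({0}) = {0,1,2}
'b' @ 1: {3,4}
'a' @ 2: {5,6}
'b' @ 3: {7,8}
'a' @ 4: {1,2,9}  (accept∈set)
'c' @ 5: {3,4}
'b' @ 6: {5,6}
'b' @ 7: {7,8}
'a' @ 8: {1,2,9}  (accept∈set)
after full input: {1,2,9}  (accept=1 in)

Answer: ACCEPT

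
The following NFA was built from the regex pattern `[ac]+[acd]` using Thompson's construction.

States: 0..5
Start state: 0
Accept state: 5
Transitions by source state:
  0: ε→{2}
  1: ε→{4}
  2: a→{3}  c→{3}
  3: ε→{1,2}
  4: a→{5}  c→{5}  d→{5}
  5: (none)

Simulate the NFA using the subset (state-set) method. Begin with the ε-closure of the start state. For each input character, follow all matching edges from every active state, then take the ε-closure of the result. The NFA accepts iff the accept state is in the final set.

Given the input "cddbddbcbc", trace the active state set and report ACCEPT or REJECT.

Answer: REJECT

Steps:
start: ε-closure({0}) = {0,2}
'c' @ 1: {1,2,3,4}
'd' @ 2: {5}  (accept∈set)
'd' @ 3: {}  — no active states
rest 'bddbcbc' ignored (set empty)
end set {} — state 5 not in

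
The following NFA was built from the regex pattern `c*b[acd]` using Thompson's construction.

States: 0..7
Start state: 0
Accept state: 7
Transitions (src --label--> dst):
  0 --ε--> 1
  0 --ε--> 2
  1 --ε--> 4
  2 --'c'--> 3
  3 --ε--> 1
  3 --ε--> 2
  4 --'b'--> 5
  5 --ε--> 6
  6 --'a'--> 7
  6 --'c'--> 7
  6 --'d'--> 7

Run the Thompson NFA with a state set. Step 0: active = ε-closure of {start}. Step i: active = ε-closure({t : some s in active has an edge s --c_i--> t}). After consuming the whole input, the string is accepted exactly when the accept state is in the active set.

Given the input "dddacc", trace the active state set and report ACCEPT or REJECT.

S₀ = ε-closure({0}) = {0,1,2,4}
'd' @ 1: {}  — dead — no transitions
rest 'ddacc' ignored (set empty)
end set {} — state 7 not in

Answer: REJECT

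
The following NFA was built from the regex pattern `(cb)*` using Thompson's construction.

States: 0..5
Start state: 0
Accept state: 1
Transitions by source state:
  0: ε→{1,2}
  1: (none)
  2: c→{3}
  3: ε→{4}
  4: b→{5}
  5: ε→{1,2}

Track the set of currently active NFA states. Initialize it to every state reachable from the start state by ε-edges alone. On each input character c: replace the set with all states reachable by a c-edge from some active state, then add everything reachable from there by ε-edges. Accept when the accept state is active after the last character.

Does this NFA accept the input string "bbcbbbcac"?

Answer: REJECT

Derivation:
start: ε-closure({0}) = {0,1,2}
'b' @ 1: {}  — state set empty
rest 'bcbbbcac' ignored (set empty)
end set {} — state 1 not in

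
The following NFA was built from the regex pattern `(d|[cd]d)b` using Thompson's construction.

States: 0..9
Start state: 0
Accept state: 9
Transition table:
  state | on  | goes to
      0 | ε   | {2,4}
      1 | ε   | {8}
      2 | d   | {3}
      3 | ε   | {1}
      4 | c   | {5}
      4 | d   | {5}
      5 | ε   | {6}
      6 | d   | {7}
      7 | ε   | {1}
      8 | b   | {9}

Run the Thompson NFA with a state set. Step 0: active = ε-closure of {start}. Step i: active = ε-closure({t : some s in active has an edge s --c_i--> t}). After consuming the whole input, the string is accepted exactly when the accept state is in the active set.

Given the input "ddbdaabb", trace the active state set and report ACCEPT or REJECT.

Answer: REJECT

Derivation:
start: ε-closure({0}) = {0,2,4}
'd' @ 1: {1,3,5,6,8}
'd' @ 2: {1,7,8}
'b' @ 3: {9}  (accept∈set)
'd' @ 4: {}  — state set empty
rest 'aabb' ignored (set empty)
final: {}; accept 9 not in set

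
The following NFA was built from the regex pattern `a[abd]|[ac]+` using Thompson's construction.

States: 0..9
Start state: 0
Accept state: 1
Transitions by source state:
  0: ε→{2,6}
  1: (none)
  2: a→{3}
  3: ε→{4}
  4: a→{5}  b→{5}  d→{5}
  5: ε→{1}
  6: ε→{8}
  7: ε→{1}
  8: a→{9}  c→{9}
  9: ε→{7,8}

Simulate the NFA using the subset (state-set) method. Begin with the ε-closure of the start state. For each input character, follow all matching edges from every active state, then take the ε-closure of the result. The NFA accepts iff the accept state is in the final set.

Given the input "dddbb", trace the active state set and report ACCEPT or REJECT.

Answer: REJECT

Derivation:
start: ε-closure({0}) = {0,2,6,8}
'd' @ 1: {}  — state set empty
rest 'ddbb' ignored (set empty)
after full input: {}  (accept=1 not in)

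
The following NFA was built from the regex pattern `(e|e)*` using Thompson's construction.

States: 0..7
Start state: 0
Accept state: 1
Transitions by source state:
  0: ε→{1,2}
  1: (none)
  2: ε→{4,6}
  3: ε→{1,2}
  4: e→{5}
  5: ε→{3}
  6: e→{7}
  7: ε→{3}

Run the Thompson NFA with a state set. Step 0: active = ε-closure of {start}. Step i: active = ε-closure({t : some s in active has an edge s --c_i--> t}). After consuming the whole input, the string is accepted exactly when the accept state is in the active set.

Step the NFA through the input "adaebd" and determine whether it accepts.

Answer: REJECT

Derivation:
start: ε-closure({0}) = {0,1,2,4,6}
'a' @ 1: {}  — state set empty
rest 'daebd' ignored (set empty)
final: {}; accept 1 not in set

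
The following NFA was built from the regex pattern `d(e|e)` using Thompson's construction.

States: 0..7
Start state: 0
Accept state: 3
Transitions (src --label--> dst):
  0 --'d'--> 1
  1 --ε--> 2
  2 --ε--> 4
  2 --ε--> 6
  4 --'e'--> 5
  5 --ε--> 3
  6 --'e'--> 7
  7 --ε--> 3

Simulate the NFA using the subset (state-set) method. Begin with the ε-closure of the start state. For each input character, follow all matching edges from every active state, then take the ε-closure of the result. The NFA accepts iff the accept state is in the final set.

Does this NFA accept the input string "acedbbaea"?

S₀ = ε-closure({0}) = {0}
'a' @ 1: {}  — state set empty
rest 'cedbbaea' ignored (set empty)
final: {}; accept 3 not in set

Answer: REJECT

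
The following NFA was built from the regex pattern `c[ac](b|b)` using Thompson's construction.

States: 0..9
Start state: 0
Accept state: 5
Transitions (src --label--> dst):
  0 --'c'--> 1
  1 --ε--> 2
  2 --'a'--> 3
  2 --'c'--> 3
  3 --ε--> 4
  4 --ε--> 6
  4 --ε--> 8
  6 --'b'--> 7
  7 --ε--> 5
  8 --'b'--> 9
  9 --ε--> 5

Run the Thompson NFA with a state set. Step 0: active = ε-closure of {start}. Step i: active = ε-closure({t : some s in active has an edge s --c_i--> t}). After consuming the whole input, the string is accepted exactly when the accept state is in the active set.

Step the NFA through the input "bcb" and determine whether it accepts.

S₀ = ε-closure({0}) = {0}
'b' @ 1: {}  — state set empty
rest 'cb' ignored (set empty)
end set {} — state 5 not in

Answer: REJECT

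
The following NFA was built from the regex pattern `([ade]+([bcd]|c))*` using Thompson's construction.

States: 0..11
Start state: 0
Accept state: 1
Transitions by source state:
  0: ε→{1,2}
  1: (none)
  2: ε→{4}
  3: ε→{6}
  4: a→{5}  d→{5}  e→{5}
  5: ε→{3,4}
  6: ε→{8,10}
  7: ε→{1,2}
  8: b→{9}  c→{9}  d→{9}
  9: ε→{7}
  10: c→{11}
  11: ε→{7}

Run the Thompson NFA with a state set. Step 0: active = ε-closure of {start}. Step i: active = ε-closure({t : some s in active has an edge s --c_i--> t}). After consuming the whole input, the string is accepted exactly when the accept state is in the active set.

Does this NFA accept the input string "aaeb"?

Answer: ACCEPT

Trace:
S₀ = ε-closure({0}) = {0,1,2,4}
'a' @ 1: {3,4,5,6,8,10}
'a' @ 2: {3,4,5,6,8,10}
'e' @ 3: {3,4,5,6,8,10}
'b' @ 4: {1,2,4,7,9}  ✓accept
end set {1,2,4,7,9} — state 1 in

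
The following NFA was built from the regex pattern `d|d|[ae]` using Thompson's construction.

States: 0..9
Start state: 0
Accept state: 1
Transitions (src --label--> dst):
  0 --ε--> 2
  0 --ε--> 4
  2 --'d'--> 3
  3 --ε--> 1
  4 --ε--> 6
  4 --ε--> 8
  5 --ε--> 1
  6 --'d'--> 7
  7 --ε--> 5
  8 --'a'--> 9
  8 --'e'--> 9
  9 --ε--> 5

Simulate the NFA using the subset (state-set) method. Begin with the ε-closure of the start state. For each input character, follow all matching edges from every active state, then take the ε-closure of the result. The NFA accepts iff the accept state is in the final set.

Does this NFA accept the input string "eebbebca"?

start: ε-closure({0}) = {0,2,4,6,8}
'e' @ 1: {1,5,9}  [accepting]
'e' @ 2: {}  — dead — no transitions
rest 'bbebca' ignored (set empty)
final: {}; accept 1 not in set

Answer: REJECT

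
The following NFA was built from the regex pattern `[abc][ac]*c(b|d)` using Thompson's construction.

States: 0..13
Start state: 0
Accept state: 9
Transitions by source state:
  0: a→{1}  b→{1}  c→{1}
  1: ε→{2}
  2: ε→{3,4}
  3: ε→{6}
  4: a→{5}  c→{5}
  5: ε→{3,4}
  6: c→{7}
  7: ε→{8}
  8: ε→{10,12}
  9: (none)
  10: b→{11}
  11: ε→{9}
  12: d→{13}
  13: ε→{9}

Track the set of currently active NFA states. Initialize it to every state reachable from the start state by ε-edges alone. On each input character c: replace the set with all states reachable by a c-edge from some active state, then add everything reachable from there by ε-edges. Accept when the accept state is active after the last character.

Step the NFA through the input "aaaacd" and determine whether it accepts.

start: ε-closure({0}) = {0}
'a' @ 1: {1,2,3,4,6}
'a' @ 2: {3,4,5,6}
'a' @ 3: {3,4,5,6}
'a' @ 4: {3,4,5,6}
'c' @ 5: {3,4,5,6,7,8,10,12}
'd' @ 6: {9,13}  (accept∈set)
end set {9,13} — state 9 in

Answer: ACCEPT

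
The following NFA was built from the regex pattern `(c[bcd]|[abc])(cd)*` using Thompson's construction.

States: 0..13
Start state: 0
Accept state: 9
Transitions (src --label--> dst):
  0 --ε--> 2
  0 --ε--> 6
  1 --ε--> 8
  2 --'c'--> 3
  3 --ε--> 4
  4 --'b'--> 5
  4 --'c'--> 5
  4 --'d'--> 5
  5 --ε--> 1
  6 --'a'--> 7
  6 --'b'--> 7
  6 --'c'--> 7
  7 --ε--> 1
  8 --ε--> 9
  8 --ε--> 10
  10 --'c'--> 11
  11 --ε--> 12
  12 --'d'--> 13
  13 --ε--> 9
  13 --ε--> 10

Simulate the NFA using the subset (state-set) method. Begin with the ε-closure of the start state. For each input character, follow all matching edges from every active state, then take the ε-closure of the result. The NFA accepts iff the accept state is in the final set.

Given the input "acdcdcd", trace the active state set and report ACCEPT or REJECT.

Answer: ACCEPT

Trace:
S₀ = ε-closure({0}) = {0,2,6}
'a' @ 1: {1,7,8,9,10}  [accepting]
'c' @ 2: {11,12}
'd' @ 3: {9,10,13}  [accepting]
'c' @ 4: {11,12}
'd' @ 5: {9,10,13}  [accepting]
'c' @ 6: {11,12}
'd' @ 7: {9,10,13}  [accepting]
after full input: {9,10,13}  (accept=9 in)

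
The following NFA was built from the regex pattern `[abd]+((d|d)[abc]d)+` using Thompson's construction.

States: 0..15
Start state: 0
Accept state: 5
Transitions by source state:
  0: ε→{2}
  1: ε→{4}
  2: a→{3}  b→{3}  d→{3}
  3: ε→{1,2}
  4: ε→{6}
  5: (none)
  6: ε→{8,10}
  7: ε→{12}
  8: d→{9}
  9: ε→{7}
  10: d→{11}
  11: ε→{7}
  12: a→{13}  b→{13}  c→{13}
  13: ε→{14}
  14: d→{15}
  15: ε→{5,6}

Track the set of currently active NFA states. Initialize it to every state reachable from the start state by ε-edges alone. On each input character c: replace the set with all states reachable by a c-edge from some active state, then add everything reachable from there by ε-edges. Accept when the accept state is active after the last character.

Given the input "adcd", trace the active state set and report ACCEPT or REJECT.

Answer: ACCEPT

Derivation:
S₀ = ε-closure({0}) = {0,2}
'a' @ 1: {1,2,3,4,6,8,10}
'd' @ 2: {1,2,3,4,6,7,8,9,10,11,12}
'c' @ 3: {13,14}
'd' @ 4: {5,6,8,10,15}  [accepting]
after full input: {5,6,8,10,15}  (accept=5 in)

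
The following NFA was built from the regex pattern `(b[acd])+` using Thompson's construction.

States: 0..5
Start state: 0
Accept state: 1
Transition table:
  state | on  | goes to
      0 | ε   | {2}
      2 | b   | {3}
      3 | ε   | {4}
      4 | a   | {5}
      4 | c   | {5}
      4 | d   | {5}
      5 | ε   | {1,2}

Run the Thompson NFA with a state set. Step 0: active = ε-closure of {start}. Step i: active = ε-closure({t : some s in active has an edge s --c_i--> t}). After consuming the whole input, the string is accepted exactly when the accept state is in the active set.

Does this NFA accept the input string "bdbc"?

initial (ε-close {0}): {0,2}
'b' @ 1: {3,4}
'd' @ 2: {1,2,5}  [accepting]
'b' @ 3: {3,4}
'c' @ 4: {1,2,5}  [accepting]
end set {1,2,5} — state 1 in

Answer: ACCEPT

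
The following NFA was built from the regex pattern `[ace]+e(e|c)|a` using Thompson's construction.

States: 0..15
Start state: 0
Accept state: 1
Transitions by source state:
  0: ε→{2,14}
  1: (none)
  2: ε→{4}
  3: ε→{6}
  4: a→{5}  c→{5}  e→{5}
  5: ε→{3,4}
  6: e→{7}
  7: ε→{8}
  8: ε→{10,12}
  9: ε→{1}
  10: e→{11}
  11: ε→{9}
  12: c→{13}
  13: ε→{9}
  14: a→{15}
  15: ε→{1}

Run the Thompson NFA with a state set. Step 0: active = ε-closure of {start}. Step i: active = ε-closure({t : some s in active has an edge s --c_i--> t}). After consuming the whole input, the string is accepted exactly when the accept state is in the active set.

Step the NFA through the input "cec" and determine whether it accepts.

Answer: ACCEPT

Derivation:
start: ε-closure({0}) = {0,2,4,14}
'c' @ 1: {3,4,5,6}
'e' @ 2: {3,4,5,6,7,8,10,12}
'c' @ 3: {1,3,4,5,6,9,13}  (accept∈set)
final: {1,3,4,5,6,9,13}; accept 1 in set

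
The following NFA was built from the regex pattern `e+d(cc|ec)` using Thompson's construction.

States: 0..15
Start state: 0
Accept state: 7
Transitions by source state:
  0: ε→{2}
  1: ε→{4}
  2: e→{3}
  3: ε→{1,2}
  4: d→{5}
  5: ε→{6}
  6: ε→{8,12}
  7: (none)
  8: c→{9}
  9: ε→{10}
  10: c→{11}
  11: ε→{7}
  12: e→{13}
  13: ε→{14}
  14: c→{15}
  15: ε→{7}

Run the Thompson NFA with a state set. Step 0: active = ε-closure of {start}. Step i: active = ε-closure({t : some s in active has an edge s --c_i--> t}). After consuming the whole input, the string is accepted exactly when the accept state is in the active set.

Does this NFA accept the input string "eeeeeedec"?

initial (ε-close {0}): {0,2}
'e' @ 1: {1,2,3,4}
'e' @ 2: {1,2,3,4}
'e' @ 3: {1,2,3,4}
'e' @ 4: {1,2,3,4}
'e' @ 5: {1,2,3,4}
'e' @ 6: {1,2,3,4}
'd' @ 7: {5,6,8,12}
'e' @ 8: {13,14}
'c' @ 9: {7,15}  (accept∈set)
after full input: {7,15}  (accept=7 in)

Answer: ACCEPT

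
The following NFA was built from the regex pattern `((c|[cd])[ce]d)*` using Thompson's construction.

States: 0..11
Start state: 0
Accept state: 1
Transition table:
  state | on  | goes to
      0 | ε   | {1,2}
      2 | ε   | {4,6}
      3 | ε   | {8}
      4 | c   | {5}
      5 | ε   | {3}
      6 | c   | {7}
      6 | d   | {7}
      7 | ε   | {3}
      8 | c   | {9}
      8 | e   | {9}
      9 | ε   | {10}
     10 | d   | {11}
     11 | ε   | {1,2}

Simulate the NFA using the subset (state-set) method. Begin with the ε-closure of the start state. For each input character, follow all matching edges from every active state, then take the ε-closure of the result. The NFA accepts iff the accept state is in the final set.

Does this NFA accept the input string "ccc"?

Answer: REJECT

Steps:
start: ε-closure({0}) = {0,1,2,4,6}
'c' @ 1: {3,5,7,8}
'c' @ 2: {9,10}
'c' @ 3: {}  — no active states
final: {}; accept 1 not in set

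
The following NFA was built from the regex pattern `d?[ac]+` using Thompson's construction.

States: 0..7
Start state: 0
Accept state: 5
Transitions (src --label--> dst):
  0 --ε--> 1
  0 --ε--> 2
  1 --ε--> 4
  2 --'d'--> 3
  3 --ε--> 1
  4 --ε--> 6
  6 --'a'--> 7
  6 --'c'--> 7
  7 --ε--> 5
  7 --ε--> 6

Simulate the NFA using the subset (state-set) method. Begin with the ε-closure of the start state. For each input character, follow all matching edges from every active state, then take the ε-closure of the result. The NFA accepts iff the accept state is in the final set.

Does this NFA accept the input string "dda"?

start: ε-closure({0}) = {0,1,2,4,6}
'd' @ 1: {1,3,4,6}
'd' @ 2: {}  — state set empty
rest 'a' ignored (set empty)
after full input: {}  (accept=5 not in)

Answer: REJECT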